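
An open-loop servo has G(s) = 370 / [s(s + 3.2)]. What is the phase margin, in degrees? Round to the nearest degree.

10°

Gain crossover: |G(jω)| = 1 at ω ≈ 19.1 rad/s.
∠G(j19.1) = −90° − arctan(19.1/3.2) ≈ -170.49°
PM = 180° + (-170.49°) = 9.51°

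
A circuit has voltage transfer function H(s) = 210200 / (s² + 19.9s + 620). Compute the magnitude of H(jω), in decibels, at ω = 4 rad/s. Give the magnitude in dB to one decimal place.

50.8 dB

|(j4)² + 19.9(j4) + 620| = |604 + j79.6| = 609.2
|H(j4)| = 210200 / 609.2 = 345.03
20 log₁₀(345.03) = 50.76 dB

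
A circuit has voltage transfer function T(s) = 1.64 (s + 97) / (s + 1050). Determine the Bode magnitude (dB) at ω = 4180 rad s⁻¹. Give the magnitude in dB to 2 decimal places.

4.03 dB

|j4180 + 97| = √(4180² + 97²) = 4181
|j4180 + 1050| = √(4180² + 1050²) = 4310
|T(j4180)| = 1.64 × 4181 / 4310 = 1.591
20 log₁₀(1.591) = 4.033 dB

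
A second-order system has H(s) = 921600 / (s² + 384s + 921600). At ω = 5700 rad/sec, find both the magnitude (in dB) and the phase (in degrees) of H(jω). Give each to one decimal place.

|(j5700)² + 384(j5700) + 921600| = |-3.1568e+07 + j2.1888e+06| = 3.164e+07
|H(j5700)| = 921600 / 3.164e+07 = 0.029124
20 log₁₀(0.029124) = -30.72 dB
∠[(j5700)² + 384(j5700) + 921600] = ∠[-3.1568e+07 + j2.1888e+06] = 176.03°
∠H(j5700) = −176.03° = -176.03°

|H| = -30.7 dB, ∠H = -176.0°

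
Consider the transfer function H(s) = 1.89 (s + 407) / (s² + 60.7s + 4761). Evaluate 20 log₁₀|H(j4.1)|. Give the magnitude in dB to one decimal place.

|j4.1 + 407| = √(4.1² + 407²) = 407
|(j4.1)² + 60.7(j4.1) + 4761| = |4744.2 + j248.87| = 4751
|H(j4.1)| = 1.89 × 407 / 4751 = 0.16193
20 log₁₀(0.16193) = -15.81 dB

-15.8 dB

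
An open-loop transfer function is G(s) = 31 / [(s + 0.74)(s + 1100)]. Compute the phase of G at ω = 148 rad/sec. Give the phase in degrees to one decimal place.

-97.4°

∠(j148 + 0.74) = arctan(148/0.74) = 89.71°
∠(j148 + 1100) = arctan(148/1100) = 7.66°
∠G(j148) = − (89.71° + 7.66°) = -97.38°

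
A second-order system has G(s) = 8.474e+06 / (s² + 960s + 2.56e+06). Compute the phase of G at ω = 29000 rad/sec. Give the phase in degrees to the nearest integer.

-178°

∠[(j29000)² + 960(j29000) + 2.56e+06] = ∠[-8.3844e+08 + j2.784e+07] = 178.10°
∠G(j29000) = −178.10° = -178.10°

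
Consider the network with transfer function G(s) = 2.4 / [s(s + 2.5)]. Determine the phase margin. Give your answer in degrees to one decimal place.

70.1 deg

Gain crossover: |G(jω)| = 1 at ω ≈ 0.903 rad/s.
∠G(j0.903) = −90° − arctan(0.903/2.5) ≈ -109.86°
PM = 180° + (-109.86°) = 70.14°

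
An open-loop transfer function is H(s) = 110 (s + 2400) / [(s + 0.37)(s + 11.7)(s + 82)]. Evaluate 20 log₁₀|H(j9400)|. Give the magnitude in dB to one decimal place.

|j9400 + 2400| = √(9400² + 2400²) = 9702
|j9400 + 0.37| = √(9400² + 0.37²) = 9400
|j9400 + 11.7| = √(9400² + 11.7²) = 9400
|j9400 + 82| = √(9400² + 82²) = 9400
|H(j9400)| = 110 × 9702 / (9400 × 9400 × 9400) = 1.2848e-06
20 log₁₀(1.2848e-06) = -117.82 dB

-117.8 dB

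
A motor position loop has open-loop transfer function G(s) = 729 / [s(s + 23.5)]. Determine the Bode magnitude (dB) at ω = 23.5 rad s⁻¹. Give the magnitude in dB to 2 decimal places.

-0.60 dB

|j23.5 + 23.5| = √(23.5² + 23.5²) = 33.23
|j23.5| = 23.5
|G(j23.5)| = 729 / (33.23 × 23.5) = 0.93342
20 log₁₀(0.93342) = -0.598 dB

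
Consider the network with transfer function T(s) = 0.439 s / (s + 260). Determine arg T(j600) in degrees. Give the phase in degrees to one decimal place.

∠(j600) = 90.00°
∠(j600 + 260) = arctan(600/260) = 66.57°
∠T(j600) = 90.00° − 66.57° = 23.43°

23.4°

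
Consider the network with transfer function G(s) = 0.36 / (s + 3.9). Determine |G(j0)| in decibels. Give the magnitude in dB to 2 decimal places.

G(0) = 0.36 / 3.9 = 0.092308
20 log₁₀(0.092308) = -20.695 dB

-20.70 dB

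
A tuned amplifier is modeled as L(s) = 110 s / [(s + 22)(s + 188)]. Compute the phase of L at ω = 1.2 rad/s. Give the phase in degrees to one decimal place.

86.5°

∠(j1.2) = 90.00°
∠(j1.2 + 22) = arctan(1.2/22) = 3.12°
∠(j1.2 + 188) = arctan(1.2/188) = 0.37°
∠L(j1.2) = 90.00° − (3.12° + 0.37°) = 86.51°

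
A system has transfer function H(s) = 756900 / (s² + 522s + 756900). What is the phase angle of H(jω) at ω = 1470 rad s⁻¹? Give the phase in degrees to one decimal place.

∠[(j1470)² + 522(j1470) + 756900] = ∠[-1.404e+06 + j7.6734e+05] = 151.34°
∠H(j1470) = −151.34° = -151.34°

-151.3 deg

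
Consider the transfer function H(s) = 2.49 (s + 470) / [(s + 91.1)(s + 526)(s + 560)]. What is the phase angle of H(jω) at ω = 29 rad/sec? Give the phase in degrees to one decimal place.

-20.2°

∠(j29 + 470) = arctan(29/470) = 3.53°
∠(j29 + 91.1) = arctan(29/91.1) = 17.66°
∠(j29 + 526) = arctan(29/526) = 3.16°
∠(j29 + 560) = arctan(29/560) = 2.96°
∠H(j29) = 3.53° − (17.66° + 3.16° + 2.96°) = -20.25°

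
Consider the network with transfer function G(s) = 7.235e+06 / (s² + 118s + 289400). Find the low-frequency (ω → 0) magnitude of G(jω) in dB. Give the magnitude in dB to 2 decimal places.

G(0) = 7.235e+06 / 289400 = 25
20 log₁₀(25) = 27.959 dB

27.96 dB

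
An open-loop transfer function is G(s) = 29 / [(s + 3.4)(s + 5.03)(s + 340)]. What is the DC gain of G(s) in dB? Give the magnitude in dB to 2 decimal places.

G(0) = 29 / (3.4 × 5.03 × 340) = 0.0049874
20 log₁₀(0.0049874) = -46.043 dB

-46.04 dB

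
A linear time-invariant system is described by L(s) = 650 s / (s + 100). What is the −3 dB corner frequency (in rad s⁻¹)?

100 rad s⁻¹

For a single-pole high-pass, the −3 dB point is at the pole: ω = 100 rad s⁻¹.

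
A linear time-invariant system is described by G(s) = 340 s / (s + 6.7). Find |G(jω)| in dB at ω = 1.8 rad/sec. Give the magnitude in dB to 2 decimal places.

38.91 dB

|j1.8| = 1.8
|j1.8 + 6.7| = √(1.8² + 6.7²) = 6.938
|G(j1.8)| = 340 × 1.8 / 6.938 = 88.215
20 log₁₀(88.215) = 38.911 dB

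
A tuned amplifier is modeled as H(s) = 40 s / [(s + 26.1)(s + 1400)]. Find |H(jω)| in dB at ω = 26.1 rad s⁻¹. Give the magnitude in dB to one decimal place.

-33.9 dB

|j26.1| = 26.1
|j26.1 + 26.1| = √(26.1² + 26.1²) = 36.91
|j26.1 + 1400| = √(26.1² + 1400²) = 1400
|H(j26.1)| = 40 × 26.1 / (36.91 × 1400) = 0.0202
20 log₁₀(0.0202) = -33.89 dB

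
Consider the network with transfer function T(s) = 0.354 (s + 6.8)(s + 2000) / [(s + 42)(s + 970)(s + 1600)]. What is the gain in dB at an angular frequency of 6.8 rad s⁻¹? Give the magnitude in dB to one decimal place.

-79.7 dB

|j6.8 + 6.8| = √(6.8² + 6.8²) = 9.617
|j6.8 + 2000| = √(6.8² + 2000²) = 2000
|j6.8 + 42| = √(6.8² + 42²) = 42.55
|j6.8 + 970| = √(6.8² + 970²) = 970
|j6.8 + 1600| = √(6.8² + 1600²) = 1600
|T(j6.8)| = 0.354 × 9.617 × 2000 / (42.55 × 970 × 1600) = 0.00010311
20 log₁₀(0.00010311) = -79.73 dB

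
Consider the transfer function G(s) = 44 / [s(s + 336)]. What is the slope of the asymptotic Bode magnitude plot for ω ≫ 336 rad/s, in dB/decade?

With 0 zeros and 2 poles, the high-frequency asymptotic slope is 20 × (0 − 2) = -40 dB/decade.

-40 dB/decade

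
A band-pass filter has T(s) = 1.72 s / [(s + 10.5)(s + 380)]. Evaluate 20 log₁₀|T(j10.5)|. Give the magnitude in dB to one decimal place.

-49.9 dB

|j10.5| = 10.5
|j10.5 + 10.5| = √(10.5² + 10.5²) = 14.85
|j10.5 + 380| = √(10.5² + 380²) = 380.1
|T(j10.5)| = 1.72 × 10.5 / (14.85 × 380.1) = 0.0031994
20 log₁₀(0.0031994) = -49.90 dB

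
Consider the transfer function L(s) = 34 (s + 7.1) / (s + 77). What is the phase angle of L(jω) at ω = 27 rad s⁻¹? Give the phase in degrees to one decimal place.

55.9°

∠(j27 + 7.1) = arctan(27/7.1) = 75.27°
∠(j27 + 77) = arctan(27/77) = 19.32°
∠L(j27) = 75.27° − 19.32° = 55.94°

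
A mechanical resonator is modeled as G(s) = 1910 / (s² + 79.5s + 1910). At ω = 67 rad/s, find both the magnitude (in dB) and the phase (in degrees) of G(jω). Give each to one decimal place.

|G| = -9.8 dB, ∠G = -115.8°

|(j67)² + 79.5(j67) + 1910| = |-2579 + j5326.5| = 5918
|G(j67)| = 1910 / 5918 = 0.32274
20 log₁₀(0.32274) = -9.82 dB
∠[(j67)² + 79.5(j67) + 1910] = ∠[-2579 + j5326.5] = 115.84°
∠G(j67) = −115.84° = -115.84°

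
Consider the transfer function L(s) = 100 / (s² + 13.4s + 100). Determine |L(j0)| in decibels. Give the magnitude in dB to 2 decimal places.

L(0) = 100 / 100 = 1
20 log₁₀(1) = 0.000 dB

0.00 dB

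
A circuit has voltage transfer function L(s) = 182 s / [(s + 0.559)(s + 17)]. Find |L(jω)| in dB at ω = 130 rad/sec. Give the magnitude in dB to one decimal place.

2.8 dB

|j130| = 130
|j130 + 0.559| = √(130² + 0.559²) = 130
|j130 + 17| = √(130² + 17²) = 131.1
|L(j130)| = 182 × 130 / (130 × 131.1) = 1.3882
20 log₁₀(1.3882) = 2.85 dB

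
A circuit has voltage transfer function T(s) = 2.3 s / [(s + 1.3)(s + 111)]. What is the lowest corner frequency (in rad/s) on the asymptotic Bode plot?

1.3 rad/s

Break frequencies occur at each pole and zero magnitude: 1.3 rad/s, 111 rad/s.
The lowest is 1.3 rad/s.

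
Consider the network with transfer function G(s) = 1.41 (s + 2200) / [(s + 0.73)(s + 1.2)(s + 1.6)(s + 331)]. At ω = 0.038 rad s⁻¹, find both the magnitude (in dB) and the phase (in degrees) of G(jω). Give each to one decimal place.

|G| = 16.5 dB, ∠G = -6.2°

|j0.038 + 2200| = √(0.038² + 2200²) = 2200
|j0.038 + 0.73| = √(0.038² + 0.73²) = 0.731
|j0.038 + 1.2| = √(0.038² + 1.2²) = 1.201
|j0.038 + 1.6| = √(0.038² + 1.6²) = 1.6
|j0.038 + 331| = √(0.038² + 331²) = 331
|G(j0.038)| = 1.41 × 2200 / (0.731 × 1.201 × 1.6 × 331) = 6.6721
20 log₁₀(6.6721) = 16.49 dB
∠(j0.038 + 2200) = arctan(0.038/2200) = 0.00°
∠(j0.038 + 0.73) = arctan(0.038/0.73) = 2.98°
∠(j0.038 + 1.2) = arctan(0.038/1.2) = 1.81°
∠(j0.038 + 1.6) = arctan(0.038/1.6) = 1.36°
∠(j0.038 + 331) = arctan(0.038/331) = 0.01°
∠G(j0.038) = 0.00° − (2.98° + 1.81° + 1.36° + 0.01°) = -6.16°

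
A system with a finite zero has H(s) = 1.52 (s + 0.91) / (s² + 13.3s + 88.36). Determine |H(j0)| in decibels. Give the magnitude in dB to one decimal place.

-36.1 dB

H(0) = 1.52 × 0.91 / 88.36 = 0.015654
20 log₁₀(0.015654) = -36.11 dB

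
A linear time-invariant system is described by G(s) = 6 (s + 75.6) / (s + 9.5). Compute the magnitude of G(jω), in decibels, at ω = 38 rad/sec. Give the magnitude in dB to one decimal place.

|j38 + 75.6| = √(38² + 75.6²) = 84.61
|j38 + 9.5| = √(38² + 9.5²) = 39.17
|G(j38)| = 6 × 84.61 / 39.17 = 12.961
20 log₁₀(12.961) = 22.25 dB

22.3 dB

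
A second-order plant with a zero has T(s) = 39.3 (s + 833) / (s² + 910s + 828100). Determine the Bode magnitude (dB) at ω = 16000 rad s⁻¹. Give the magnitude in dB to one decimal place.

|j16000 + 833| = √(16000² + 833²) = 1.602e+04
|(j16000)² + 910(j16000) + 828100| = |-2.5517e+08 + j1.456e+07| = 2.556e+08
|T(j16000)| = 39.3 × 1.602e+04 / 2.556e+08 = 0.0024636
20 log₁₀(0.0024636) = -52.17 dB

-52.2 dB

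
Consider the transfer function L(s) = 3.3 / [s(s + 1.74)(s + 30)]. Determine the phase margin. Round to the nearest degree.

88 deg

Gain crossover: |L(jω)| = 1 at ω ≈ 0.0632 rad s⁻¹.
∠L(j0.0632) = −90° − arctan(0.0632/1.74) − arctan(0.0632/30) ≈ -92.20°
PM = 180° + (-92.20°) = 87.80°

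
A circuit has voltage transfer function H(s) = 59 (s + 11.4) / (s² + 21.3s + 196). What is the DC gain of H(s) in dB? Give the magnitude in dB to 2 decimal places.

10.71 dB

H(0) = 59 × 11.4 / 196 = 3.4316
20 log₁₀(3.4316) = 10.710 dB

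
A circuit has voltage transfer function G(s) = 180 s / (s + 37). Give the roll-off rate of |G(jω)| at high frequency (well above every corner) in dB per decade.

With 1 zero and 1 pole, the high-frequency asymptotic slope is 20 × (1 − 1) = 0 dB/decade.

0 dB/decade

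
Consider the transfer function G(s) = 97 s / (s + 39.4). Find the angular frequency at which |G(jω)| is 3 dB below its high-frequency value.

For a single-pole high-pass, the −3 dB point is at the pole: ω = 39.4 rad s⁻¹.

39.4 rad s⁻¹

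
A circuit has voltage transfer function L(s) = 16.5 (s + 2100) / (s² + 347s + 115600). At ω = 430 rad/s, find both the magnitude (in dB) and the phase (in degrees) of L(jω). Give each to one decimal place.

|L| = -13.4 dB, ∠L = -103.3°

|j430 + 2100| = √(430² + 2100²) = 2144
|(j430)² + 347(j430) + 115600| = |-69300 + j1.4921e+05| = 1.645e+05
|L(j430)| = 16.5 × 2144 / 1.645e+05 = 0.21499
20 log₁₀(0.21499) = -13.35 dB
∠(j430 + 2100) = arctan(430/2100) = 11.57°
∠[(j430)² + 347(j430) + 115600] = ∠[-69300 + j1.4921e+05] = 114.91°
∠L(j430) = 11.57° − 114.91° = -103.34°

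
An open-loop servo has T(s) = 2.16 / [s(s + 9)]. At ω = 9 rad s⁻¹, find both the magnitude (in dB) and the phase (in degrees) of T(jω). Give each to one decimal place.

|T| = -34.5 dB, ∠T = -135.0°

|j9 + 9| = √(9² + 9²) = 12.73
|j9| = 9
|T(j9)| = 2.16 / (12.73 × 9) = 0.018856
20 log₁₀(0.018856) = -34.49 dB
∠(j9 + 9) = arctan(9/9) = 45.00°
∠(j9) = 90.00°
∠T(j9) = − (45.00° + 90.00°) = -135.00°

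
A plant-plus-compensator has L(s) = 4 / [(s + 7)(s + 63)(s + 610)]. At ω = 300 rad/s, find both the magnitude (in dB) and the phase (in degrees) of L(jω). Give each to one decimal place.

|j300 + 7| = √(300² + 7²) = 300.1
|j300 + 63| = √(300² + 63²) = 306.5
|j300 + 610| = √(300² + 610²) = 679.8
|L(j300)| = 4 / (300.1 × 306.5 × 679.8) = 6.3968e-08
20 log₁₀(6.3968e-08) = -143.88 dB
∠(j300 + 7) = arctan(300/7) = 88.66°
∠(j300 + 63) = arctan(300/63) = 78.14°
∠(j300 + 610) = arctan(300/610) = 26.19°
∠L(j300) = − (88.66° + 78.14° + 26.19°) = -192.99°

|L| = -143.9 dB, ∠L = -193.0°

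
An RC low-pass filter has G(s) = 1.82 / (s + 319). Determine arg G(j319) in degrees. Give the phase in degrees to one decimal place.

-45.0°

∠(j319 + 319) = arctan(319/319) = 45.00°
∠G(j319) = −45.00° = -45.00°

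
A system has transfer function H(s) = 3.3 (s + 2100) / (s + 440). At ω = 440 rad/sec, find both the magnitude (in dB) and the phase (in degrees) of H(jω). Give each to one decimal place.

|H| = 21.1 dB, ∠H = -33.2°

|j440 + 2100| = √(440² + 2100²) = 2146
|j440 + 440| = √(440² + 440²) = 622.3
|H(j440)| = 3.3 × 2146 / 622.3 = 11.379
20 log₁₀(11.379) = 21.12 dB
∠(j440 + 2100) = arctan(440/2100) = 11.83°
∠(j440 + 440) = arctan(440/440) = 45.00°
∠H(j440) = 11.83° − 45.00° = -33.17°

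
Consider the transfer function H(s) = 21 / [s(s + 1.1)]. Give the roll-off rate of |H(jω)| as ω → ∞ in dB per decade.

-40 dB/decade

With 0 zeros and 2 poles, the high-frequency asymptotic slope is 20 × (0 − 2) = -40 dB/decade.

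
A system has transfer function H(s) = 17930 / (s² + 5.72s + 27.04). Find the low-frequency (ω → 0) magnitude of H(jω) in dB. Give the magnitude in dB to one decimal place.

56.4 dB

H(0) = 17930 / 27.04 = 663.09
20 log₁₀(663.09) = 56.43 dB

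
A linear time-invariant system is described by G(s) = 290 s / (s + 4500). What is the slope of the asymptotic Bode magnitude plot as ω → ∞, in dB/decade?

With 1 zero and 1 pole, the high-frequency asymptotic slope is 20 × (1 − 1) = 0 dB/decade.

0 dB/decade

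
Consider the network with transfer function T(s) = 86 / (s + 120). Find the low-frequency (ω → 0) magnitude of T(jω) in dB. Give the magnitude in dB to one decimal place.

T(0) = 86 / 120 = 0.71667
20 log₁₀(0.71667) = -2.89 dB

-2.9 dB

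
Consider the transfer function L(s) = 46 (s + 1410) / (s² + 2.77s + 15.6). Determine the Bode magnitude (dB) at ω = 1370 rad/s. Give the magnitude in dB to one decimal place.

|j1370 + 1410| = √(1370² + 1410²) = 1966
|(j1370)² + 2.77(j1370) + 15.6| = |-1.8769e+06 + j3794.9| = 1.877e+06
|L(j1370)| = 46 × 1966 / 1.877e+06 = 0.048183
20 log₁₀(0.048183) = -26.34 dB

-26.3 dB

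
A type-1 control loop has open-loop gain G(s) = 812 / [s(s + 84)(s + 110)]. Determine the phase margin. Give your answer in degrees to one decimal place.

Gain crossover: |G(jω)| = 1 at ω ≈ 0.0879 rad/sec.
∠G(j0.0879) = −90° − arctan(0.0879/84) − arctan(0.0879/110) ≈ -90.11°
PM = 180° + (-90.11°) = 89.89°

89.9 deg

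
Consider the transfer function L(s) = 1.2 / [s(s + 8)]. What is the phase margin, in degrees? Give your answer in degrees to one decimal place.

88.9°

Gain crossover: |L(jω)| = 1 at ω ≈ 0.15 rad/s.
∠L(j0.15) = −90° − arctan(0.15/8) ≈ -91.07°
PM = 180° + (-91.07°) = 88.93°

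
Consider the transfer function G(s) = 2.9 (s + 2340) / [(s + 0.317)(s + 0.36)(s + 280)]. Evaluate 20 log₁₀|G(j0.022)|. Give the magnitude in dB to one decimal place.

46.5 dB

|j0.022 + 2340| = √(0.022² + 2340²) = 2340
|j0.022 + 0.317| = √(0.022² + 0.317²) = 0.3178
|j0.022 + 0.36| = √(0.022² + 0.36²) = 0.3607
|j0.022 + 280| = √(0.022² + 280²) = 280
|G(j0.022)| = 2.9 × 2340 / (0.3178 × 0.3607 × 280) = 211.47
20 log₁₀(211.47) = 46.50 dB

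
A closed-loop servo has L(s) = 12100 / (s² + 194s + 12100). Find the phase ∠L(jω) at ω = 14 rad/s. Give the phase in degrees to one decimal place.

∠[(j14)² + 194(j14) + 12100] = ∠[11904 + j2716] = 12.85°
∠L(j14) = −12.85° = -12.85°

-12.9°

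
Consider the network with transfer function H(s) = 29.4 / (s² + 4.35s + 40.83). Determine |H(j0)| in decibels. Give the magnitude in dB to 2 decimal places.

-2.85 dB

H(0) = 29.4 / 40.83 = 0.72006
20 log₁₀(0.72006) = -2.853 dB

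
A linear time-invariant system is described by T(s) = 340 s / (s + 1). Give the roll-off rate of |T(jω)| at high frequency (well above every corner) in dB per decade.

With 1 zero and 1 pole, the high-frequency asymptotic slope is 20 × (1 − 1) = 0 dB/decade.

0 dB/decade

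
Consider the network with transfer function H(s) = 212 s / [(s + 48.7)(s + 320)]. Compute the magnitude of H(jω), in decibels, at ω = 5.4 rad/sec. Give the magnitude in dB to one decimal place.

-22.7 dB

|j5.4| = 5.4
|j5.4 + 48.7| = √(5.4² + 48.7²) = 49
|j5.4 + 320| = √(5.4² + 320²) = 320
|H(j5.4)| = 212 × 5.4 / (49 × 320) = 0.073002
20 log₁₀(0.073002) = -22.73 dB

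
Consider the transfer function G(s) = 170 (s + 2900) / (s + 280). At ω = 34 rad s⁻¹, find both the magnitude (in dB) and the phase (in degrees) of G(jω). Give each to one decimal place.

|G| = 64.9 dB, ∠G = -6.3°

|j34 + 2900| = √(34² + 2900²) = 2900
|j34 + 280| = √(34² + 280²) = 282.1
|G(j34)| = 170 × 2900 / 282.1 = 1748
20 log₁₀(1748) = 64.85 dB
∠(j34 + 2900) = arctan(34/2900) = 0.67°
∠(j34 + 280) = arctan(34/280) = 6.92°
∠G(j34) = 0.67° − 6.92° = -6.25°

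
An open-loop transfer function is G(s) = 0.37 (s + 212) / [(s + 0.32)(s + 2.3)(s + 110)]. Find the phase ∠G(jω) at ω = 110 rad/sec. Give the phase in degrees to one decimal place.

∠(j110 + 212) = arctan(110/212) = 27.42°
∠(j110 + 0.32) = arctan(110/0.32) = 89.83°
∠(j110 + 2.3) = arctan(110/2.3) = 88.80°
∠(j110 + 110) = arctan(110/110) = 45.00°
∠G(j110) = 27.42° − (89.83° + 88.80° + 45.00°) = -196.21°

-196.2°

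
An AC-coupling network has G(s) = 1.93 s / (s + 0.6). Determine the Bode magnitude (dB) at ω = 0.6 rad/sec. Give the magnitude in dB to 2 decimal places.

|j0.6| = 0.6
|j0.6 + 0.6| = √(0.6² + 0.6²) = 0.8485
|G(j0.6)| = 1.93 × 0.6 / 0.8485 = 1.3647
20 log₁₀(1.3647) = 2.701 dB

2.70 dB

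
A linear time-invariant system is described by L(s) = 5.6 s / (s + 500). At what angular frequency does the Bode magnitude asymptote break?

The single real pole at s = −500 gives a corner at ω = 500 rad/sec.

500 rad/sec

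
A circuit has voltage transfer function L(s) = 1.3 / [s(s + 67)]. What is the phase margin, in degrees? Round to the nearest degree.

90 deg

Gain crossover: |L(jω)| = 1 at ω ≈ 0.0194 rad s⁻¹.
∠L(j0.0194) = −90° − arctan(0.0194/67) ≈ -90.02°
PM = 180° + (-90.02°) = 89.98°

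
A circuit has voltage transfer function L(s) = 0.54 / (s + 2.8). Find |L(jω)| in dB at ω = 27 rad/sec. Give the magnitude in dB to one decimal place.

|j27 + 2.8| = √(27² + 2.8²) = 27.14
|L(j27)| = 0.54 / 27.14 = 0.019893
20 log₁₀(0.019893) = -34.03 dB

-34.0 dB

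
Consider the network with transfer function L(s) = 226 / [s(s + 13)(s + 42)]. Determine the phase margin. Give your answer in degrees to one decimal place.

Gain crossover: |L(jω)| = 1 at ω ≈ 0.414 rad/s.
∠L(j0.414) = −90° − arctan(0.414/13) − arctan(0.414/42) ≈ -92.39°
PM = 180° + (-92.39°) = 87.61°

87.6°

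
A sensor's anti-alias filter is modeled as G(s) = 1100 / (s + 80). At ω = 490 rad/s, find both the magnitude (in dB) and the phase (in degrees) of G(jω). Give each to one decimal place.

|G| = 6.9 dB, ∠G = -80.7°

|j490 + 80| = √(490² + 80²) = 496.5
|G(j490)| = 1100 / 496.5 = 2.2156
20 log₁₀(2.2156) = 6.91 dB
∠(j490 + 80) = arctan(490/80) = 80.73°
∠G(j490) = −80.73° = -80.73°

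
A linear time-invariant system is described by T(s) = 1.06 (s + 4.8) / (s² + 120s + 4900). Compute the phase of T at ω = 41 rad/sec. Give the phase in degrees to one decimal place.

∠(j41 + 4.8) = arctan(41/4.8) = 83.32°
∠[(j41)² + 120(j41) + 4900] = ∠[3219 + j4920] = 56.80°
∠T(j41) = 83.32° − 56.80° = 26.52°

26.5 deg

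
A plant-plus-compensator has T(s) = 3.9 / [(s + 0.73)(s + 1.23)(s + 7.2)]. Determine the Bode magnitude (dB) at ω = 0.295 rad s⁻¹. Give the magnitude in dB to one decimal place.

-5.3 dB

|j0.295 + 0.73| = √(0.295² + 0.73²) = 0.7874
|j0.295 + 1.23| = √(0.295² + 1.23²) = 1.265
|j0.295 + 7.2| = √(0.295² + 7.2²) = 7.206
|T(j0.295)| = 3.9 / (0.7874 × 1.265 × 7.206) = 0.54344
20 log₁₀(0.54344) = -5.30 dB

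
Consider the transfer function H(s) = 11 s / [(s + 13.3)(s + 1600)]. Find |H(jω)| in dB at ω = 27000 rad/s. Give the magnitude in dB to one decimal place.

|j27000| = 2.7e+04
|j27000 + 13.3| = √(27000² + 13.3²) = 2.7e+04
|j27000 + 1600| = √(27000² + 1600²) = 2.705e+04
|H(j27000)| = 11 × 2.7e+04 / (2.7e+04 × 2.705e+04) = 0.00040669
20 log₁₀(0.00040669) = -67.81 dB

-67.8 dB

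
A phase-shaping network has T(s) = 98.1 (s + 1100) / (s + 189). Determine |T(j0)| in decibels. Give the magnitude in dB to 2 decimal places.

T(0) = 98.1 × 1100 / 189 = 570.95
20 log₁₀(570.95) = 55.132 dB

55.13 dB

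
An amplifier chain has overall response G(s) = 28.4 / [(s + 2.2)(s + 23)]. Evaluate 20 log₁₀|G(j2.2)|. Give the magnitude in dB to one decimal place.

-8.1 dB

|j2.2 + 2.2| = √(2.2² + 2.2²) = 3.111
|j2.2 + 23| = √(2.2² + 23²) = 23.1
|G(j2.2)| = 28.4 / (3.111 × 23.1) = 0.39507
20 log₁₀(0.39507) = -8.07 dB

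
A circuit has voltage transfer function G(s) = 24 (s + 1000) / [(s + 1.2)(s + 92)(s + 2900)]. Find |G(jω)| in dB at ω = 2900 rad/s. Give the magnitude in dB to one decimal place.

-113.4 dB

|j2900 + 1000| = √(2900² + 1000²) = 3068
|j2900 + 1.2| = √(2900² + 1.2²) = 2900
|j2900 + 92| = √(2900² + 92²) = 2901
|j2900 + 2900| = √(2900² + 2900²) = 4101
|G(j2900)| = 24 × 3068 / (2900 × 2901 × 4101) = 2.1334e-06
20 log₁₀(2.1334e-06) = -113.42 dB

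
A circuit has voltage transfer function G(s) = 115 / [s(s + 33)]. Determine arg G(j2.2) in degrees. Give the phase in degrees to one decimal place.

∠(j2.2 + 33) = arctan(2.2/33) = 3.81°
∠(j2.2) = 90.00°
∠G(j2.2) = − (3.81° + 90.00°) = -93.81°

-93.8°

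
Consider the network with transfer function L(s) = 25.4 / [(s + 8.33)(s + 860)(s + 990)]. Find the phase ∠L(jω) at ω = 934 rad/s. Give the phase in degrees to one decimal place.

-180.2°

∠(j934 + 8.33) = arctan(934/8.33) = 89.49°
∠(j934 + 860) = arctan(934/860) = 47.36°
∠(j934 + 990) = arctan(934/990) = 43.33°
∠L(j934) = − (89.49° + 47.36° + 43.33°) = -180.18°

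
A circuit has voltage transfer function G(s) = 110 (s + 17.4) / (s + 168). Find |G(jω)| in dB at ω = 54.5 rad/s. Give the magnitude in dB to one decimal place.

31.0 dB

|j54.5 + 17.4| = √(54.5² + 17.4²) = 57.21
|j54.5 + 168| = √(54.5² + 168²) = 176.6
|G(j54.5)| = 110 × 57.21 / 176.6 = 35.631
20 log₁₀(35.631) = 31.04 dB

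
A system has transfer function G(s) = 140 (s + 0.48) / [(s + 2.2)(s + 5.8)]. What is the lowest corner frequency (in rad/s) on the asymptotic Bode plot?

0.48 rad/s

Break frequencies occur at each pole and zero magnitude: 0.48 rad/s, 2.2 rad/s, 5.8 rad/s.
The lowest is 0.48 rad/s.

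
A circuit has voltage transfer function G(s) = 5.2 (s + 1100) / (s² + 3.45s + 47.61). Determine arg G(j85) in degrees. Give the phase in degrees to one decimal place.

-173.2°

∠(j85 + 1100) = arctan(85/1100) = 4.42°
∠[(j85)² + 3.45(j85) + 47.61] = ∠[-7177.4 + j293.25] = 177.66°
∠G(j85) = 4.42° − 177.66° = -173.24°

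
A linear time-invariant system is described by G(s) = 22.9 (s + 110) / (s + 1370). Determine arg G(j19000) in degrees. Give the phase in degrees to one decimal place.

∠(j19000 + 110) = arctan(19000/110) = 89.67°
∠(j19000 + 1370) = arctan(19000/1370) = 85.88°
∠G(j19000) = 89.67° − 85.88° = 3.79°

3.8°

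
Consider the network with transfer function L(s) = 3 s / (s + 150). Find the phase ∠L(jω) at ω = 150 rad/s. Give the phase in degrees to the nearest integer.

∠(j150) = 90.00°
∠(j150 + 150) = arctan(150/150) = 45.00°
∠L(j150) = 90.00° − 45.00° = 45.00°

45°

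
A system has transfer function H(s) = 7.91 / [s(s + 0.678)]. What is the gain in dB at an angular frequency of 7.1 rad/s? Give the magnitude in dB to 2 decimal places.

-16.13 dB

|j7.1 + 0.678| = √(7.1² + 0.678²) = 7.132
|j7.1| = 7.1
|H(j7.1)| = 7.91 / (7.132 × 7.1) = 0.1562
20 log₁₀(0.1562) = -16.126 dB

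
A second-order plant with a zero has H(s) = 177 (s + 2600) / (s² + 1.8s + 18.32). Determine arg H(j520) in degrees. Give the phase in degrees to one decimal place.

∠(j520 + 2600) = arctan(520/2600) = 11.31°
∠[(j520)² + 1.8(j520) + 18.32] = ∠[-2.7038e+05 + j936] = 179.80°
∠H(j520) = 11.31° − 179.80° = -168.49°

-168.5 deg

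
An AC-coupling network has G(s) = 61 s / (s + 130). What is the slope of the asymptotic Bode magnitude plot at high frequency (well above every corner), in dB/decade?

With 1 zero and 1 pole, the high-frequency asymptotic slope is 20 × (1 − 1) = 0 dB/decade.

0 dB/decade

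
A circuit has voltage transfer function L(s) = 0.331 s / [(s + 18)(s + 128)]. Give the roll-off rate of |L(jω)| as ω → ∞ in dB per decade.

-20 dB/decade

With 1 zero and 2 poles, the high-frequency asymptotic slope is 20 × (1 − 2) = -20 dB/decade.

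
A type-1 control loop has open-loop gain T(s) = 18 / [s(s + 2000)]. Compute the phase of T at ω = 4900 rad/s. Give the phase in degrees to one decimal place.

∠(j4900 + 2000) = arctan(4900/2000) = 67.80°
∠(j4900) = 90.00°
∠T(j4900) = − (67.80° + 90.00°) = -157.80°

-157.8°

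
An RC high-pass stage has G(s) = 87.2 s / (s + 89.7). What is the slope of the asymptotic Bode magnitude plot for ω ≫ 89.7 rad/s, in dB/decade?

0 dB/decade

With 1 zero and 1 pole, the high-frequency asymptotic slope is 20 × (1 − 1) = 0 dB/decade.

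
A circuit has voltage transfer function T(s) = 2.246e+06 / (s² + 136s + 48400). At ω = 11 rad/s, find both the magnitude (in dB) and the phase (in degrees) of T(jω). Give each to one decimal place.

|T| = 33.3 dB, ∠T = -1.8°

|(j11)² + 136(j11) + 48400| = |48279 + j1496| = 4.83e+04
|T(j11)| = 2.246e+06 / 4.83e+04 = 46.499
20 log₁₀(46.499) = 33.35 dB
∠[(j11)² + 136(j11) + 48400] = ∠[48279 + j1496] = 1.77°
∠T(j11) = −1.77° = -1.77°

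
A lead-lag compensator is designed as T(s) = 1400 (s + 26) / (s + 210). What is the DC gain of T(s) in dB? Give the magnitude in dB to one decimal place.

T(0) = 1400 × 26 / 210 = 173.33
20 log₁₀(173.33) = 44.78 dB

44.8 dB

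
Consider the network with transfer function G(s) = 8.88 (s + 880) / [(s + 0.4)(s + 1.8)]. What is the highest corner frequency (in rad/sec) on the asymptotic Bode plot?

880 rad/sec

Break frequencies occur at each pole and zero magnitude: 0.4 rad/sec, 1.8 rad/sec, 880 rad/sec.
The highest is 880 rad/sec.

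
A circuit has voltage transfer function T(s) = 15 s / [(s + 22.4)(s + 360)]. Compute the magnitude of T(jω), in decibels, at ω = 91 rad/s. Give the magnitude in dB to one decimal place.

-28.1 dB

|j91| = 91
|j91 + 22.4| = √(91² + 22.4²) = 93.72
|j91 + 360| = √(91² + 360²) = 371.3
|T(j91)| = 15 × 91 / (93.72 × 371.3) = 0.039225
20 log₁₀(0.039225) = -28.13 dB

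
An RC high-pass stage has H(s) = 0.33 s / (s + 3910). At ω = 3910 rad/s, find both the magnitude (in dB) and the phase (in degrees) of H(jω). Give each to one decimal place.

|H| = -12.6 dB, ∠H = 45.0°

|j3910| = 3910
|j3910 + 3910| = √(3910² + 3910²) = 5530
|H(j3910)| = 0.33 × 3910 / 5530 = 0.23335
20 log₁₀(0.23335) = -12.64 dB
∠(j3910) = 90.00°
∠(j3910 + 3910) = arctan(3910/3910) = 45.00°
∠H(j3910) = 90.00° − 45.00° = 45.00°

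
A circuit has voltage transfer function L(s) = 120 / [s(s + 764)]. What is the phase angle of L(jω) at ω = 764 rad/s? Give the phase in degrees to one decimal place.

∠(j764 + 764) = arctan(764/764) = 45.00°
∠(j764) = 90.00°
∠L(j764) = − (45.00° + 90.00°) = -135.00°

-135.0°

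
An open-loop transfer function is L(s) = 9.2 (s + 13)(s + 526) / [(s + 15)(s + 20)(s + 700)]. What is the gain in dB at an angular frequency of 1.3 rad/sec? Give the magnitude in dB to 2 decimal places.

-10.48 dB

|j1.3 + 13| = √(1.3² + 13²) = 13.06
|j1.3 + 526| = √(1.3² + 526²) = 526
|j1.3 + 15| = √(1.3² + 15²) = 15.06
|j1.3 + 20| = √(1.3² + 20²) = 20.04
|j1.3 + 700| = √(1.3² + 700²) = 700
|L(j1.3)| = 9.2 × 13.06 × 526 / (15.06 × 20.04 × 700) = 0.29931
20 log₁₀(0.29931) = -10.478 dB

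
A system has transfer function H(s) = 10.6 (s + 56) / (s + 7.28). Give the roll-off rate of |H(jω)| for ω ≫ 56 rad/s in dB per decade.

With 1 zero and 1 pole, the high-frequency asymptotic slope is 20 × (1 − 1) = 0 dB/decade.

0 dB/decade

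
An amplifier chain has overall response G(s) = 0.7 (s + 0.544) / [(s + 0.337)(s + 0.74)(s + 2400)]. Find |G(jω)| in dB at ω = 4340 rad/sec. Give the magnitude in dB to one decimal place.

-149.8 dB

|j4340 + 0.544| = √(4340² + 0.544²) = 4340
|j4340 + 0.337| = √(4340² + 0.337²) = 4340
|j4340 + 0.74| = √(4340² + 0.74²) = 4340
|j4340 + 2400| = √(4340² + 2400²) = 4959
|G(j4340)| = 0.7 × 4340 / (4340 × 4340 × 4959) = 3.2522e-08
20 log₁₀(3.2522e-08) = -149.76 dB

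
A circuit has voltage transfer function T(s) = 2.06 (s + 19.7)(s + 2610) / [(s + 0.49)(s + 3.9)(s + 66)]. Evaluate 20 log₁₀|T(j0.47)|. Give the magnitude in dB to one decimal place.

55.6 dB

|j0.47 + 19.7| = √(0.47² + 19.7²) = 19.71
|j0.47 + 2610| = √(0.47² + 2610²) = 2610
|j0.47 + 0.49| = √(0.47² + 0.49²) = 0.679
|j0.47 + 3.9| = √(0.47² + 3.9²) = 3.928
|j0.47 + 66| = √(0.47² + 66²) = 66
|T(j0.47)| = 2.06 × 19.71 × 2610 / (0.679 × 3.928 × 66) = 601.86
20 log₁₀(601.86) = 55.59 dB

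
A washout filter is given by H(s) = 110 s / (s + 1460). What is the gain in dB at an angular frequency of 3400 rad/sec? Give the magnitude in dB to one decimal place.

|j3400| = 3400
|j3400 + 1460| = √(3400² + 1460²) = 3700
|H(j3400)| = 110 × 3400 / 3700 = 101.08
20 log₁₀(101.08) = 40.09 dB

40.1 dB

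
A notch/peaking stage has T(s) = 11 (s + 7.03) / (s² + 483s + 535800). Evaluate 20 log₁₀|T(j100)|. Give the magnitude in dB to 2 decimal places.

|j100 + 7.03| = √(100² + 7.03²) = 100.2
|(j100)² + 483(j100) + 535800| = |5.258e+05 + j48300| = 5.28e+05
|T(j100)| = 11 × 100.2 / 5.28e+05 = 0.0020884
20 log₁₀(0.0020884) = -53.604 dB

-53.60 dB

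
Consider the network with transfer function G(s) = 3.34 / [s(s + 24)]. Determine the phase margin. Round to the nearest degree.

Gain crossover: |G(jω)| = 1 at ω ≈ 0.139 rad/s.
∠G(j0.139) = −90° − arctan(0.139/24) ≈ -90.33°
PM = 180° + (-90.33°) = 89.67°

90°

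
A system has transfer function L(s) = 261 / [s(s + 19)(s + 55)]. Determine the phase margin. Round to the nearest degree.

Gain crossover: |L(jω)| = 1 at ω ≈ 0.25 rad/s.
∠L(j0.25) = −90° − arctan(0.25/19) − arctan(0.25/55) ≈ -91.01°
PM = 180° + (-91.01°) = 88.99°

89°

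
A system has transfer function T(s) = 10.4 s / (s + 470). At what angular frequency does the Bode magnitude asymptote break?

470 rad s⁻¹

The single real pole at s = −470 gives a corner at ω = 470 rad s⁻¹.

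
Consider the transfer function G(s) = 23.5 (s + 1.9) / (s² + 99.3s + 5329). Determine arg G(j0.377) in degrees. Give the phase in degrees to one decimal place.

10.8°

∠(j0.377 + 1.9) = arctan(0.377/1.9) = 11.22°
∠[(j0.377)² + 99.3(j0.377) + 5329] = ∠[5328.9 + j37.436] = 0.40°
∠G(j0.377) = 11.22° − 0.40° = 10.82°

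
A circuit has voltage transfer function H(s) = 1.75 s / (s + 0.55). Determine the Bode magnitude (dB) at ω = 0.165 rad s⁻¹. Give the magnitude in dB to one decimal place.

-6.0 dB

|j0.165| = 0.165
|j0.165 + 0.55| = √(0.165² + 0.55²) = 0.5742
|H(j0.165)| = 1.75 × 0.165 / 0.5742 = 0.50286
20 log₁₀(0.50286) = -5.97 dB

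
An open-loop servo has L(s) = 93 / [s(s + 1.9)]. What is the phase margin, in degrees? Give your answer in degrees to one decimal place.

11.3°

Gain crossover: |L(jω)| = 1 at ω ≈ 9.55 rad s⁻¹.
∠L(j9.55) = −90° − arctan(9.55/1.9) ≈ -168.75°
PM = 180° + (-168.75°) = 11.25°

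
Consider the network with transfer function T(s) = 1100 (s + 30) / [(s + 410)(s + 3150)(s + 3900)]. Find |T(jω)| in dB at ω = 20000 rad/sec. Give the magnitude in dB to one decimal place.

|j20000 + 30| = √(20000² + 30²) = 2e+04
|j20000 + 410| = √(20000² + 410²) = 2e+04
|j20000 + 3150| = √(20000² + 3150²) = 2.025e+04
|j20000 + 3900| = √(20000² + 3900²) = 2.038e+04
|T(j20000)| = 1100 × 2e+04 / (2e+04 × 2.025e+04 × 2.038e+04) = 2.6657e-06
20 log₁₀(2.6657e-06) = -111.48 dB

-111.5 dB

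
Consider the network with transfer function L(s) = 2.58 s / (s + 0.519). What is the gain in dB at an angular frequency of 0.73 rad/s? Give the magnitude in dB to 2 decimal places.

|j0.73| = 0.73
|j0.73 + 0.519| = √(0.73² + 0.519²) = 0.8957
|L(j0.73)| = 2.58 × 0.73 / 0.8957 = 2.1027
20 log₁₀(2.1027) = 6.456 dB

6.46 dB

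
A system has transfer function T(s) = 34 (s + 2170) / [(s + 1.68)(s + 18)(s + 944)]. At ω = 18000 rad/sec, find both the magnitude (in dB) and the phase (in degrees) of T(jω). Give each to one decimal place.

|j18000 + 2170| = √(18000² + 2170²) = 1.813e+04
|j18000 + 1.68| = √(18000² + 1.68²) = 1.8e+04
|j18000 + 18| = √(18000² + 18²) = 1.8e+04
|j18000 + 944| = √(18000² + 944²) = 1.802e+04
|T(j18000)| = 34 × 1.813e+04 / (1.8e+04 × 1.8e+04 × 1.802e+04) = 1.0555e-07
20 log₁₀(1.0555e-07) = -139.53 dB
∠(j18000 + 2170) = arctan(18000/2170) = 83.13°
∠(j18000 + 1.68) = arctan(18000/1.68) = 89.99°
∠(j18000 + 18) = arctan(18000/18) = 89.94°
∠(j18000 + 944) = arctan(18000/944) = 87.00°
∠T(j18000) = 83.13° − (89.99° + 89.94° + 87.00°) = -183.81°

|T| = -139.5 dB, ∠T = -183.8°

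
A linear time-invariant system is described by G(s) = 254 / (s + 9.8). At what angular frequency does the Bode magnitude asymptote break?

The single real pole at s = −9.8 gives a corner at ω = 9.8 rad/s.

9.8 rad/s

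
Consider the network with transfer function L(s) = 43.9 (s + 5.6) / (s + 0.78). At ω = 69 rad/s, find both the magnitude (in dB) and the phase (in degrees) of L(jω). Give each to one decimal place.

|j69 + 5.6| = √(69² + 5.6²) = 69.23
|j69 + 0.78| = √(69² + 0.78²) = 69
|L(j69)| = 43.9 × 69.23 / 69 = 44.042
20 log₁₀(44.042) = 32.88 dB
∠(j69 + 5.6) = arctan(69/5.6) = 85.36°
∠(j69 + 0.78) = arctan(69/0.78) = 89.35°
∠L(j69) = 85.36° − 89.35° = -3.99°

|L| = 32.9 dB, ∠L = -4.0 deg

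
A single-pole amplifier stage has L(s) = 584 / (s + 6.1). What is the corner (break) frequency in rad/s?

6.1 rad/s

The single real pole at s = −6.1 gives a corner at ω = 6.1 rad/s.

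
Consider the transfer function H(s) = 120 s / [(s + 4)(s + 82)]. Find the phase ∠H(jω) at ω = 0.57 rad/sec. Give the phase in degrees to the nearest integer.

81°

∠(j0.57) = 90.00°
∠(j0.57 + 4) = arctan(0.57/4) = 8.11°
∠(j0.57 + 82) = arctan(0.57/82) = 0.40°
∠H(j0.57) = 90.00° − (8.11° + 0.40°) = 81.49°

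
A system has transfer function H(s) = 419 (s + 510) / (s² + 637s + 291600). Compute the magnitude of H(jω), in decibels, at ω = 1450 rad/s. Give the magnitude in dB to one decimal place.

|j1450 + 510| = √(1450² + 510²) = 1537
|(j1450)² + 637(j1450) + 291600| = |-1.8109e+06 + j9.2365e+05| = 2.033e+06
|H(j1450)| = 419 × 1537 / 2.033e+06 = 0.31681
20 log₁₀(0.31681) = -9.98 dB

-10.0 dB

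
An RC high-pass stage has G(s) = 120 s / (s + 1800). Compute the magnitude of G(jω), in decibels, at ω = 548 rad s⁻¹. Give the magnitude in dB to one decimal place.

30.9 dB

|j548| = 548
|j548 + 1800| = √(548² + 1800²) = 1882
|G(j548)| = 120 × 548 / 1882 = 34.95
20 log₁₀(34.95) = 30.87 dB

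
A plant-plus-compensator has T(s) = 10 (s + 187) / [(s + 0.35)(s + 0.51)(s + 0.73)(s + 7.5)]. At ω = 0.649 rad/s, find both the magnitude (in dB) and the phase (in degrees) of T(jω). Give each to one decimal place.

|T| = 52.4 dB, ∠T = -159.9°

|j0.649 + 187| = √(0.649² + 187²) = 187
|j0.649 + 0.35| = √(0.649² + 0.35²) = 0.7374
|j0.649 + 0.51| = √(0.649² + 0.51²) = 0.8254
|j0.649 + 0.73| = √(0.649² + 0.73²) = 0.9768
|j0.649 + 7.5| = √(0.649² + 7.5²) = 7.528
|T(j0.649)| = 10 × 187 / (0.7374 × 0.8254 × 0.9768 × 7.528) = 417.85
20 log₁₀(417.85) = 52.42 dB
∠(j0.649 + 187) = arctan(0.649/187) = 0.20°
∠(j0.649 + 0.35) = arctan(0.649/0.35) = 61.66°
∠(j0.649 + 0.51) = arctan(0.649/0.51) = 51.84°
∠(j0.649 + 0.73) = arctan(0.649/0.73) = 41.64°
∠(j0.649 + 7.5) = arctan(0.649/7.5) = 4.95°
∠T(j0.649) = 0.20° − (61.66° + 51.84° + 41.64° + 4.95°) = -159.89°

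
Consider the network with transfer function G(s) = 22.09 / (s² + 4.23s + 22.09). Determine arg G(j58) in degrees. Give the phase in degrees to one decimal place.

∠[(j58)² + 4.23(j58) + 22.09] = ∠[-3341.9 + j245.34] = 175.80°
∠G(j58) = −175.80° = -175.80°

-175.8°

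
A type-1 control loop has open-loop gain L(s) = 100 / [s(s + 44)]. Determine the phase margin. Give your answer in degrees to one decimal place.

87.0°

Gain crossover: |L(jω)| = 1 at ω ≈ 2.27 rad/s.
∠L(j2.27) = −90° − arctan(2.27/44) ≈ -92.95°
PM = 180° + (-92.95°) = 87.05°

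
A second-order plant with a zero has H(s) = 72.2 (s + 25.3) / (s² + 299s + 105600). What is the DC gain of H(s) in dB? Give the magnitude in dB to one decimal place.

H(0) = 72.2 × 25.3 / 105600 = 0.017298
20 log₁₀(0.017298) = -35.24 dB

-35.2 dB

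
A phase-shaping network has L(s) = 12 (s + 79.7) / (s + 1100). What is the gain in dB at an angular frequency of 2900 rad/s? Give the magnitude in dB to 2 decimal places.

21.00 dB

|j2900 + 79.7| = √(2900² + 79.7²) = 2901
|j2900 + 1100| = √(2900² + 1100²) = 3102
|L(j2900)| = 12 × 2901 / 3102 = 11.224
20 log₁₀(11.224) = 21.003 dB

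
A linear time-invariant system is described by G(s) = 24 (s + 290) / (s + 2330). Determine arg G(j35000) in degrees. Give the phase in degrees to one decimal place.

∠(j35000 + 290) = arctan(35000/290) = 89.53°
∠(j35000 + 2330) = arctan(35000/2330) = 86.19°
∠G(j35000) = 89.53° − 86.19° = 3.33°

3.3°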